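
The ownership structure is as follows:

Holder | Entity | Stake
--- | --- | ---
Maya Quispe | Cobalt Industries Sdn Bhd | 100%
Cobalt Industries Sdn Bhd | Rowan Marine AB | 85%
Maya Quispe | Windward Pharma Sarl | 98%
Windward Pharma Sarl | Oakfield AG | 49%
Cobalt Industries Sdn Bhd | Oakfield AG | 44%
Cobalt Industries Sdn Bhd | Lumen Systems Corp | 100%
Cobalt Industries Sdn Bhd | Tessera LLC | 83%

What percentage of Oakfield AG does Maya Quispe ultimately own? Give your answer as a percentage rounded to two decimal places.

Maya reaches Oakfield along 2 paths.
Via Windward: 98% × 49% = 48.02%.
Via Cobalt: 100% × 44% = 44%.
Total: 48.02% + 44% = 92.02%.

92.02%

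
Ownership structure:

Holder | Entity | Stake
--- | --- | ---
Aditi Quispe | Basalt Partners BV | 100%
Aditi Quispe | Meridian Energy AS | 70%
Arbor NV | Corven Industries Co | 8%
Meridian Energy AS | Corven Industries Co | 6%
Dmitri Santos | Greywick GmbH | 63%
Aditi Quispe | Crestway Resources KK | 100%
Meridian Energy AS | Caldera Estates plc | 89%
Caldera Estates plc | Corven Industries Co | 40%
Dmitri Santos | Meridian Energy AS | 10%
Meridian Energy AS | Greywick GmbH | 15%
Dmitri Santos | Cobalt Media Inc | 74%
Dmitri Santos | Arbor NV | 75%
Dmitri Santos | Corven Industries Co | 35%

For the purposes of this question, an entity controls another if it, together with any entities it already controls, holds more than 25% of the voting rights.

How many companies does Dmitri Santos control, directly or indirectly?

Dmitri holds 75% of Arbor, so Dmitri controls Arbor.
Dmitri holds 63% of Greywick, so Dmitri controls Greywick.
Dmitri and Arbor together hold 35% + 8% = 43% of Corven, so Dmitri controls Corven.
Dmitri holds 74% of Cobalt, so Dmitri controls Cobalt.
No other company's threshold is met.
Dmitri controls 4 companies.

4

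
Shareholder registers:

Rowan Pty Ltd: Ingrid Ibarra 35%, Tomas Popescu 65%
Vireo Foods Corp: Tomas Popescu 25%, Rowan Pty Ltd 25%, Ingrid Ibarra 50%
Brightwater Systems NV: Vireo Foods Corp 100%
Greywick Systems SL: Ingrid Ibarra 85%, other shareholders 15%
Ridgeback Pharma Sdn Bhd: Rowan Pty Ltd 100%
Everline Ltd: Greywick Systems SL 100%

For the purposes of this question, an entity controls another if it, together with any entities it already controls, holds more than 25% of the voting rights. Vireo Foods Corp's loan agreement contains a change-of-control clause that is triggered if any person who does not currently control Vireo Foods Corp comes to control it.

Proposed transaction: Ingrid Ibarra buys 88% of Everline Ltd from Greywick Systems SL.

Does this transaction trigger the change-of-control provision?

The purchase adds only to Ingrid's holdings (Greywick's stake shrinks), so Ingrid is the only person who could newly come to control Vireo.
Ingrid holds 35% of Rowan, so Ingrid controls Rowan.
Rowan and Ingrid together hold 25% + 50% = 75% of Vireo, so Ingrid controls Vireo.
So Ingrid already controls Vireo before the transaction.
After the purchase, Ingrid holds 88% of Everline directly, and Greywick's stake falls to 12%.
Ingrid controlled Vireo already, so this is not a new person acquiring control; every other person's position is unchanged or reduced.
No new person acquires control, so the clause is not triggered.

No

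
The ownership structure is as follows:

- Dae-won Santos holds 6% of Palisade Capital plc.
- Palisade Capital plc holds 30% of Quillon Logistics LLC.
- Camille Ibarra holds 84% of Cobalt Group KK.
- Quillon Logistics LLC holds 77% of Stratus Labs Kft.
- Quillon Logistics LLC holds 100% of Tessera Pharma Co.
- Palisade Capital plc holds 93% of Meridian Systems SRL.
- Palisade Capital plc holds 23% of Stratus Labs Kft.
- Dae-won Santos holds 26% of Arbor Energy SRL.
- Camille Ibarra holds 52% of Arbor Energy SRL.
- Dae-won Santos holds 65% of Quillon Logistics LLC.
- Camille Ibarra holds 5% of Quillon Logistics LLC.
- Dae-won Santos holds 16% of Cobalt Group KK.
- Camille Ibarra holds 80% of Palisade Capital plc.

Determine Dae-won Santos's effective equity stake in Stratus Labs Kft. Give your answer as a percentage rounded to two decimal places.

52.82%

Dae-won reaches Stratus along 3 paths.
Via Palisade → Quillon: 6% × 30% × 77% = 1.386%.
Via Quillon: 65% × 77% = 50.05%.
Via Palisade: 6% × 23% = 1.38%.
Total: 1.386% + 50.05% + 1.38% = 52.816%.
Rounded: 52.82%.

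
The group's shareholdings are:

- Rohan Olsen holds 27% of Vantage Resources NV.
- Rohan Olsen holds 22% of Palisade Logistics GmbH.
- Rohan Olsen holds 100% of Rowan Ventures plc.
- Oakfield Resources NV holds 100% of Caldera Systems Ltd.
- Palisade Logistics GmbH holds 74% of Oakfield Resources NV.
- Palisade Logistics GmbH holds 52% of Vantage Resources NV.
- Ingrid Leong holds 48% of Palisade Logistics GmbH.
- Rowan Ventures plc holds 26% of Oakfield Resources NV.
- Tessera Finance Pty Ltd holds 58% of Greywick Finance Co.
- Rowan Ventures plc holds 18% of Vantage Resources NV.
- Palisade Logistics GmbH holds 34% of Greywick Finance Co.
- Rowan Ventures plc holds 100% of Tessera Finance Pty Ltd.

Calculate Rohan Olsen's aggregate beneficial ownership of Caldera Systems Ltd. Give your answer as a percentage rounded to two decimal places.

Rohan reaches Caldera along 2 paths.
Via Rowan → Oakfield: 100% × 26% × 100% = 26%.
Via Palisade → Oakfield: 22% × 74% × 100% = 16.28%.
Total: 26% + 16.28% = 42.28%.

42.28%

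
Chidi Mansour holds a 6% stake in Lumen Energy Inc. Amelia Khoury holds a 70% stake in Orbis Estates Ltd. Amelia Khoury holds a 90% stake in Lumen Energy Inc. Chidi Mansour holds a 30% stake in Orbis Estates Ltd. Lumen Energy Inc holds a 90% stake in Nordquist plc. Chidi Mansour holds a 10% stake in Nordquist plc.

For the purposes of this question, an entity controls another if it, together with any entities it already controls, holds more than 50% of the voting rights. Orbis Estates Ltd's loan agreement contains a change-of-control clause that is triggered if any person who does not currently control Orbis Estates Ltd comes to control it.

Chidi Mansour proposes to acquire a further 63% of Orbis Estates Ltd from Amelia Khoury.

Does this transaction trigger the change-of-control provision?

Yes

The purchase adds only to Chidi's holdings (Amelia's stake shrinks), so Chidi is the only person who could newly come to control Orbis.
Chidi's largest direct stake is 30% in Orbis, which does not meet the threshold, so Chidi controls no company.
In Orbis, Chidi's side holds only 30%, not > 50%.
So before the transaction, Chidi does not control Orbis.
After the purchase, Chidi's direct stake in Orbis rises to 30% + 63% = 93%, and Amelia's stake falls to 7%.
Chidi holds 93% of Orbis, so Chidi controls Orbis.
Chidi did not control Orbis before and does after, so the clause is triggered.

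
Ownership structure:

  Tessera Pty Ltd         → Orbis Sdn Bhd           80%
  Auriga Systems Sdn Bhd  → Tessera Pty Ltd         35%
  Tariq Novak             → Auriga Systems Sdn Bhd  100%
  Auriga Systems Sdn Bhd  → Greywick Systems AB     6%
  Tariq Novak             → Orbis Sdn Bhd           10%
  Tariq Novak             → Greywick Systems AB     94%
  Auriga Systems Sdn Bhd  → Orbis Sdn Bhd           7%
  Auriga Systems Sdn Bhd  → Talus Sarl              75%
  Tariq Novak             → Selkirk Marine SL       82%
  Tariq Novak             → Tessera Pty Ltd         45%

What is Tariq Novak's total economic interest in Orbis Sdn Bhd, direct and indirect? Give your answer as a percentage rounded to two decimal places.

81.00%

Tariq reaches Orbis along 4 paths.
Direct stake: 10% = 10%.
Via Tessera: 45% × 80% = 36%.
Via Auriga → Tessera: 100% × 35% × 80% = 28%.
Via Auriga: 100% × 7% = 7%.
Total: 10% + 36% + 28% + 7% = 81%.
Rounded: 81.00%.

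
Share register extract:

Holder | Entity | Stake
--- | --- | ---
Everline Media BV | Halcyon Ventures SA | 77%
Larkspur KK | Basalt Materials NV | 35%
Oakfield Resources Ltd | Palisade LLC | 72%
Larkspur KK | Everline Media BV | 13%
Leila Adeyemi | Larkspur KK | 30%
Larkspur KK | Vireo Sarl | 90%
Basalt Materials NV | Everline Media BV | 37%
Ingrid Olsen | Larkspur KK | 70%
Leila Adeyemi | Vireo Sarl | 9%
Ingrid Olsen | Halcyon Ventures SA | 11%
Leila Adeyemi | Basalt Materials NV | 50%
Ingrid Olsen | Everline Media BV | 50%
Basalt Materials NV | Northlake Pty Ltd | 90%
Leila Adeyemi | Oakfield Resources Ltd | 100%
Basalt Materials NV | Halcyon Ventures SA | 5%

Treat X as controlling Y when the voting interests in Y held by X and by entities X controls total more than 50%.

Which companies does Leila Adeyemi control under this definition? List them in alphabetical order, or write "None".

Leila holds 100% of Oakfield, so Leila controls Oakfield.
Oakfield holds 72% of Palisade, so Leila controls Palisade.
No other company's threshold is met.

Oakfield Resources Ltd, Palisade LLC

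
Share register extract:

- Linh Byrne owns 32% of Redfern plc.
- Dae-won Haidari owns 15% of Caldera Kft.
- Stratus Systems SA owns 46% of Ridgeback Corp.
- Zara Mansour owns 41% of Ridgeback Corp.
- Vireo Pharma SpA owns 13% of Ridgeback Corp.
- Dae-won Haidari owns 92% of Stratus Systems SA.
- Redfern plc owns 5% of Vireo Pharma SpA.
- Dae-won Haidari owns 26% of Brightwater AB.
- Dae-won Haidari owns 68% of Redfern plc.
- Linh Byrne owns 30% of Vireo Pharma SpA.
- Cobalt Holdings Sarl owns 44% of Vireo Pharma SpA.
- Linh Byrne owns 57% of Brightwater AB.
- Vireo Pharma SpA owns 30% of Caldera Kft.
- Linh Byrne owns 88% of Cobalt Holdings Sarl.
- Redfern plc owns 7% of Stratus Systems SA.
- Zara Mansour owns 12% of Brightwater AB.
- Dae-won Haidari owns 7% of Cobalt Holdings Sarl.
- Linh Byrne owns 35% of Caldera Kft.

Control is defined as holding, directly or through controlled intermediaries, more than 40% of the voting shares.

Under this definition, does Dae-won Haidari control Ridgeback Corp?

Yes

Dae-won holds 68% of Redfern, so Dae-won controls Redfern.
Redfern and Dae-won together hold 7% + 92% = 99% of Stratus, so Dae-won controls Stratus.
Stratus holds 46% of Ridgeback, so Dae-won controls Ridgeback.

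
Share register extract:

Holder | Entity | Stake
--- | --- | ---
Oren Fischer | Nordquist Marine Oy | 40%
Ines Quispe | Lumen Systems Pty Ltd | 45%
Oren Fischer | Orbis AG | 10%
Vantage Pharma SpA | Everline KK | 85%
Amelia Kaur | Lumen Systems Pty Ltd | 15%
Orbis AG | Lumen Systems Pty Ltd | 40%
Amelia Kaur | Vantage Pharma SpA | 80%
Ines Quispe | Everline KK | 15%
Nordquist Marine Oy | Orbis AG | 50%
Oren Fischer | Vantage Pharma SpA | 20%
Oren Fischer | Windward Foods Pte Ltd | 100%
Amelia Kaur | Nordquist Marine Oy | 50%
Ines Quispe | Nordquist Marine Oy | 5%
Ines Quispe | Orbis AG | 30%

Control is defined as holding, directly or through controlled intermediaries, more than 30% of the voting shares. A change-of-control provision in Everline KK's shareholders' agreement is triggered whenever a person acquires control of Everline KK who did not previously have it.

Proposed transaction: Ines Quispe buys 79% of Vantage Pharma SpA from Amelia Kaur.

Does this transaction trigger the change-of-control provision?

Yes

The purchase adds only to Ines's holdings (Amelia's stake shrinks), so Ines is the only person who could newly come to control Everline.
Ines holds 45% of Lumen, so Ines controls Lumen.
In Everline, Ines's side holds only 15%, not > 30%.
So before the transaction, Ines does not control Everline.
After the purchase, Ines holds 79% of Vantage directly, and Amelia's stake falls to 1%.
Ines holds 79% of Vantage, so Ines controls Vantage.
Vantage and Ines together hold 85% + 15% = 100% of Everline, so Ines controls Everline.
Ines did not control Everline before and does after, so the clause is triggered.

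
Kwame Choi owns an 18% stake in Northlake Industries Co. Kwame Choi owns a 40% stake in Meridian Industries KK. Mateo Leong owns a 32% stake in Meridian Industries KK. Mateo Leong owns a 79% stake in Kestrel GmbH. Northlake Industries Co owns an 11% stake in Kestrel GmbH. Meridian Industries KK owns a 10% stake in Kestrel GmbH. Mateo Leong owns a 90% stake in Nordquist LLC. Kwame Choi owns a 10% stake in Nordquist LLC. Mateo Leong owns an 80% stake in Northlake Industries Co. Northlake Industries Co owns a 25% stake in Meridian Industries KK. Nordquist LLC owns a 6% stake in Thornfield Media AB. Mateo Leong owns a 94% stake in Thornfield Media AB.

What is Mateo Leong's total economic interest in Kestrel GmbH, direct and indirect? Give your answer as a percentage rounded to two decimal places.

93.00%

Mateo reaches Kestrel along 4 paths.
Via Northlake → Meridian: 80% × 25% × 10% = 2%.
Via Meridian: 32% × 10% = 3.2%.
Direct stake: 79% = 79%.
Via Northlake: 80% × 11% = 8.8%.
Total: 2% + 3.2% + 79% + 8.8% = 93%.
Rounded: 93.00%.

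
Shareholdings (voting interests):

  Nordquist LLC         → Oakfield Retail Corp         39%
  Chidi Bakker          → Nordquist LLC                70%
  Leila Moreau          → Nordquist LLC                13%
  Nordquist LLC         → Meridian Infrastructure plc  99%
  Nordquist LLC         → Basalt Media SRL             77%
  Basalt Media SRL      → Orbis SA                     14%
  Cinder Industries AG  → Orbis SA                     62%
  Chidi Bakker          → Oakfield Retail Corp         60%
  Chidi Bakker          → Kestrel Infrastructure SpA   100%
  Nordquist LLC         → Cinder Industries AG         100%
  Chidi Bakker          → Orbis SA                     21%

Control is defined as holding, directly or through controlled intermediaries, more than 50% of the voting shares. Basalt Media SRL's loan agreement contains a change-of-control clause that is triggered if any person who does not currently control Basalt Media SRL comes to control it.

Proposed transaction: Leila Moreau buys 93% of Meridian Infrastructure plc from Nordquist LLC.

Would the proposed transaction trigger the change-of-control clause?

No

The purchase adds only to Leila's holdings (Nordquist's stake shrinks), so Leila is the only person who could newly come to control Basalt.
Leila's largest direct stake is 13% in Nordquist, which does not meet the threshold, so Leila controls no company.
Neither Leila nor any entity Leila controls holds any voting interest in Basalt.
So before the transaction, Leila does not control Basalt.
After the purchase, Leila holds 93% of Meridian directly, and Nordquist's stake falls to 6%.
Leila holds 93% of Meridian, so Leila controls Meridian.
After the transaction, neither Leila nor any entity Leila controls holds a voting interest in Basalt, so Leila still does not control it.
No new person acquires control, so the clause is not triggered.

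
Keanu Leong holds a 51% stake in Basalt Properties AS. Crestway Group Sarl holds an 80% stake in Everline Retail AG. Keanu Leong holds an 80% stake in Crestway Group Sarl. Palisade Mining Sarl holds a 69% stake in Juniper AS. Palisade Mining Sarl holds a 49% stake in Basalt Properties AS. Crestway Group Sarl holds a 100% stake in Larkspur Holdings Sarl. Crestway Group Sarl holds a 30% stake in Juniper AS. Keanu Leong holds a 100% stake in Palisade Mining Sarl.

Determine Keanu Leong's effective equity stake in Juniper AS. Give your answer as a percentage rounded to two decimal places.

93.00%

Keanu reaches Juniper along 2 paths.
Via Palisade: 100% × 69% = 69%.
Via Crestway: 80% × 30% = 24%.
Total: 69% + 24% = 93%.
Rounded: 93.00%.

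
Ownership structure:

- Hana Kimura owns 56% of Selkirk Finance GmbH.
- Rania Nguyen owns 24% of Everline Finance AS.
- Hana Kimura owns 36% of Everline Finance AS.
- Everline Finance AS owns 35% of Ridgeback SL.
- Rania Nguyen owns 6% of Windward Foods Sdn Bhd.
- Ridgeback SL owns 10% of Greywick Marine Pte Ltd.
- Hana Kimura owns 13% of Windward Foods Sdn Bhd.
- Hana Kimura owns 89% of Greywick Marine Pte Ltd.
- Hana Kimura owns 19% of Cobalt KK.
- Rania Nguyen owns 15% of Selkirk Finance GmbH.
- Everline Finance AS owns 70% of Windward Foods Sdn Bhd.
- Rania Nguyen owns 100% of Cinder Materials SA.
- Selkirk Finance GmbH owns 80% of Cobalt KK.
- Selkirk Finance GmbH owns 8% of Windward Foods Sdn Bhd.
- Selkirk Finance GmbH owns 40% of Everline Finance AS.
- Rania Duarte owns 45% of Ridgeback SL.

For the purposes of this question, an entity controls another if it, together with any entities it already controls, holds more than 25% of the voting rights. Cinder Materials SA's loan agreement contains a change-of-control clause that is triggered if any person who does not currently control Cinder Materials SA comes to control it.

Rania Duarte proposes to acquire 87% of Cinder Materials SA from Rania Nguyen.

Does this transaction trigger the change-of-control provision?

The purchase adds only to Rania Duarte's holdings (Rania Nguyen's stake shrinks), so Rania Duarte is the only person who could newly come to control Cinder.
Rania Duarte holds 45% of Ridgeback, so Rania Duarte controls Ridgeback.
Neither Rania Duarte nor any entity Rania Duarte controls holds any voting interest in Cinder.
So before the transaction, Rania Duarte does not control Cinder.
After the purchase, Rania Duarte holds 87% of Cinder directly, and Rania Nguyen's stake falls to 13%.
Rania Duarte holds 87% of Cinder, so Rania Duarte controls Cinder.
Rania Duarte did not control Cinder before and does after, so the clause is triggered.

Yes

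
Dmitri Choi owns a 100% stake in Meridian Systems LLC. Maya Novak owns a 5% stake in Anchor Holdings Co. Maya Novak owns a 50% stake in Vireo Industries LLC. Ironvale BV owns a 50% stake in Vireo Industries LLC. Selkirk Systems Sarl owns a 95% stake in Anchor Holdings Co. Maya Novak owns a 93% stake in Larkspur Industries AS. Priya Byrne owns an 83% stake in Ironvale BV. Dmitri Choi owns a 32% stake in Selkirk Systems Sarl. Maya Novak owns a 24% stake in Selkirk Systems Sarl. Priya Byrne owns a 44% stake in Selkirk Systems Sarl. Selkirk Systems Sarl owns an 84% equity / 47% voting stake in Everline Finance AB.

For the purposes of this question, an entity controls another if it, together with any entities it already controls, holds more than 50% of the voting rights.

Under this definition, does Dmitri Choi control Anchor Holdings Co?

Dmitri holds 100% of Meridian, so Dmitri controls Meridian.
Neither Dmitri nor any entity Dmitri controls holds any voting interest in Anchor.
So Dmitri does not control Anchor.

No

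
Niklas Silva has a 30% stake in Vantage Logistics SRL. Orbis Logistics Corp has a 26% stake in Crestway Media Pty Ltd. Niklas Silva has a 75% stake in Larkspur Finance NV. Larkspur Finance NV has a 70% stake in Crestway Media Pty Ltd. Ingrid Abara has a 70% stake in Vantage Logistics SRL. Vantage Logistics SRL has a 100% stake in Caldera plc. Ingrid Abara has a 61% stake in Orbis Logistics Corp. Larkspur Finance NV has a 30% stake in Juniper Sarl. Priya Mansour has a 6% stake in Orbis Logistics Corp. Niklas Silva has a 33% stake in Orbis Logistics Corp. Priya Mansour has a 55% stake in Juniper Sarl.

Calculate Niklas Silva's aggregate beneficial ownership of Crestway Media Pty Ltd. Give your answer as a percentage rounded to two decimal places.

Niklas reaches Crestway along 2 paths.
Via Larkspur: 75% × 70% = 52.5%.
Via Orbis: 33% × 26% = 8.58%.
Total: 52.5% + 8.58% = 61.08%.

61.08%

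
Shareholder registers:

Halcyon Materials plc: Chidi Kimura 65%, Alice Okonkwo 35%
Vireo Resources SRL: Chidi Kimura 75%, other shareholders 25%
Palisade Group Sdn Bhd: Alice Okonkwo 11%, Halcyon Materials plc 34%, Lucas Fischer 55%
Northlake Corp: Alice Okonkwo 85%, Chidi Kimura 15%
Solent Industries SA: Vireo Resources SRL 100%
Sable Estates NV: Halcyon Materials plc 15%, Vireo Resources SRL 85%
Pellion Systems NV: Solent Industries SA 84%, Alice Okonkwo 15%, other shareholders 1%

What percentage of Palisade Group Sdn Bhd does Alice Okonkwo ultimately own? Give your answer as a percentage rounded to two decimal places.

22.90%

Alice reaches Palisade along 2 paths.
Direct stake: 11% = 11%.
Via Halcyon: 35% × 34% = 11.9%.
Total: 11% + 11.9% = 22.9%.
Rounded: 22.90%.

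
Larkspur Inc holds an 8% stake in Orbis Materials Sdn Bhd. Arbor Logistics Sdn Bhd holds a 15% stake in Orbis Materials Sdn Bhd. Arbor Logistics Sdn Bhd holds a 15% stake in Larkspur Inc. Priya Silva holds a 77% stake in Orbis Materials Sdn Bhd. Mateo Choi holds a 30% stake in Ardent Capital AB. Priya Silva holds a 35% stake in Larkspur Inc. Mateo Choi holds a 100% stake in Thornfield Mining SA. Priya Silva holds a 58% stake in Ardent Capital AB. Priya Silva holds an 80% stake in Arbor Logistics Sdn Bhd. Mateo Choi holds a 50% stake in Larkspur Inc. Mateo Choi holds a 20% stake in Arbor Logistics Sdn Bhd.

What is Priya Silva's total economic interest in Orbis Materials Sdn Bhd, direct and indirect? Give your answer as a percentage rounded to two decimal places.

Priya reaches Orbis along 4 paths.
Via Arbor → Larkspur: 80% × 15% × 8% = 0.96%.
Via Larkspur: 35% × 8% = 2.8%.
Via Arbor: 80% × 15% = 12%.
Direct stake: 77% = 77%.
Total: 0.96% + 2.8% + 12% + 77% = 92.76%.

92.76%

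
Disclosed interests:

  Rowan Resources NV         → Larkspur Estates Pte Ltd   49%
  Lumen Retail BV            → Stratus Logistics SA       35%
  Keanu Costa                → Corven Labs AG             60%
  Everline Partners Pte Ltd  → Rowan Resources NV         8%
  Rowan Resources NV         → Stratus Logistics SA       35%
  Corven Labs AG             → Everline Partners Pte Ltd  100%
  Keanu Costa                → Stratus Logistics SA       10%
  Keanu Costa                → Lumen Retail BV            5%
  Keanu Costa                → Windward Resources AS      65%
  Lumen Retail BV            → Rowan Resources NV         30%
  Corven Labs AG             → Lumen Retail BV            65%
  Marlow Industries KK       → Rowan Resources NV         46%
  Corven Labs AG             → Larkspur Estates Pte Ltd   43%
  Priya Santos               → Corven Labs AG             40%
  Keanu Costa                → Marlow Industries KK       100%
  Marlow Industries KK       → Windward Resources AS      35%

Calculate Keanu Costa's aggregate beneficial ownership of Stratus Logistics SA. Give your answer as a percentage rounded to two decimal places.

47.80%

Keanu reaches Stratus along 7 paths.
Via Corven → Lumen → Rowan: 60% × 65% × 30% × 35% = 4.095%.
Via Lumen → Rowan: 5% × 30% × 35% = 0.525%.
Via Marlow → Rowan: 100% × 46% × 35% = 16.1%.
Via Corven → Everline → Rowan: 60% × 100% × 8% × 35% = 1.68%.
Via Corven → Lumen: 60% × 65% × 35% = 13.65%.
Via Lumen: 5% × 35% = 1.75%.
Direct stake: 10% = 10%.
Total: 4.095% + 0.525% + 16.1% + 1.68% + 13.65% + 1.75% + 10% = 47.8%.
Rounded: 47.80%.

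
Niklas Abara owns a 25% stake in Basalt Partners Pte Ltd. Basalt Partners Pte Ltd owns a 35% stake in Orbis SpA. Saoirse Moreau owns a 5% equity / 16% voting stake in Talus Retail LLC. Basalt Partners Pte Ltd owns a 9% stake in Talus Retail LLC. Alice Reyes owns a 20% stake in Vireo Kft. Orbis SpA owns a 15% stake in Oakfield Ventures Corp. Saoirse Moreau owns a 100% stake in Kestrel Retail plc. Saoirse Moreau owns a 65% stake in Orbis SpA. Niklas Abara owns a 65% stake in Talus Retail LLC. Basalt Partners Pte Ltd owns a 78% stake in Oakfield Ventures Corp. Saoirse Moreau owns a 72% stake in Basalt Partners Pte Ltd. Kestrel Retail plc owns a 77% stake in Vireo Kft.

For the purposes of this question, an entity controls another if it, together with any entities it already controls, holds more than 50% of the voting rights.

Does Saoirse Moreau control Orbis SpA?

Yes

Saoirse holds 72% of Basalt, so Saoirse controls Basalt.
Basalt and Saoirse together hold 35% + 65% = 100% of Orbis, so Saoirse controls Orbis.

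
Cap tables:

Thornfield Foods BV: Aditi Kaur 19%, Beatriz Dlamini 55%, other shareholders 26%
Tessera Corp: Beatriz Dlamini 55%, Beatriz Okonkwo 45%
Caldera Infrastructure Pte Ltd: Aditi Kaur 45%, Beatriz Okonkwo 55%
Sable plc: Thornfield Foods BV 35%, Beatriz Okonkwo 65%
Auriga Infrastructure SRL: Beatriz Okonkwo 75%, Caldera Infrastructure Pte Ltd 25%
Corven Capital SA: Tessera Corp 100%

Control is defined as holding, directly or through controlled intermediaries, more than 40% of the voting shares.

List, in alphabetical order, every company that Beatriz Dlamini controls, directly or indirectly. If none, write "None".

Beatriz Dlamini holds 55% of Thornfield, so Beatriz Dlamini controls Thornfield.
Beatriz Dlamini holds 55% of Tessera, so Beatriz Dlamini controls Tessera.
Tessera holds 100% of Corven, so Beatriz Dlamini controls Corven.
No other company's threshold is met.

Corven Capital SA, Tessera Corp, Thornfield Foods BV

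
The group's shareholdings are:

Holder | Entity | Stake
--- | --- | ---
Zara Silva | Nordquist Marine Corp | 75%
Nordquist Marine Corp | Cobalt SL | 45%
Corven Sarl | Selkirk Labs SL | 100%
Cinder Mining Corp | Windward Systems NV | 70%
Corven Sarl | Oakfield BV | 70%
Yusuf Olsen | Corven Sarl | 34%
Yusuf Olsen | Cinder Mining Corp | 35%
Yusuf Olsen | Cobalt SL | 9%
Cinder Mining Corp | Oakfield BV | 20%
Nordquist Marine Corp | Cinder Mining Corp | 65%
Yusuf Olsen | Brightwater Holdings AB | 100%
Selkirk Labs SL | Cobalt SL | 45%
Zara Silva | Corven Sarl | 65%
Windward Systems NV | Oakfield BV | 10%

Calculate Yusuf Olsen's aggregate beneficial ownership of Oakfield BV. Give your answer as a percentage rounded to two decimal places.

Yusuf reaches Oakfield along 3 paths.
Via Cinder → Windward: 35% × 70% × 10% = 2.45%.
Via Corven: 34% × 70% = 23.8%.
Via Cinder: 35% × 20% = 7%.
Total: 2.45% + 23.8% + 7% = 33.25%.

33.25%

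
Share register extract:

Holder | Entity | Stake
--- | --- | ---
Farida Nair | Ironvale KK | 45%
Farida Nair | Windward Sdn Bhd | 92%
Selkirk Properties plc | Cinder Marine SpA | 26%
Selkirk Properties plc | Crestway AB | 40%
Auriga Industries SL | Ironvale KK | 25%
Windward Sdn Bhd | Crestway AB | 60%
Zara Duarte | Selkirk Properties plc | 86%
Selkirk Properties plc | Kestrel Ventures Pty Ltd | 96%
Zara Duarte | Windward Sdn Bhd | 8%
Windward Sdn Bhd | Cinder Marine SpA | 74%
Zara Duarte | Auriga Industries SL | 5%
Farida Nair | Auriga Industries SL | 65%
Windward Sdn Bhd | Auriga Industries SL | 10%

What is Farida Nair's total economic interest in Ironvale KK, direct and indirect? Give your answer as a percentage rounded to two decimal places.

63.55%

Farida reaches Ironvale along 3 paths.
Direct stake: 45% = 45%.
Via Auriga: 65% × 25% = 16.25%.
Via Windward → Auriga: 92% × 10% × 25% = 2.3%.
Total: 45% + 16.25% + 2.3% = 63.55%.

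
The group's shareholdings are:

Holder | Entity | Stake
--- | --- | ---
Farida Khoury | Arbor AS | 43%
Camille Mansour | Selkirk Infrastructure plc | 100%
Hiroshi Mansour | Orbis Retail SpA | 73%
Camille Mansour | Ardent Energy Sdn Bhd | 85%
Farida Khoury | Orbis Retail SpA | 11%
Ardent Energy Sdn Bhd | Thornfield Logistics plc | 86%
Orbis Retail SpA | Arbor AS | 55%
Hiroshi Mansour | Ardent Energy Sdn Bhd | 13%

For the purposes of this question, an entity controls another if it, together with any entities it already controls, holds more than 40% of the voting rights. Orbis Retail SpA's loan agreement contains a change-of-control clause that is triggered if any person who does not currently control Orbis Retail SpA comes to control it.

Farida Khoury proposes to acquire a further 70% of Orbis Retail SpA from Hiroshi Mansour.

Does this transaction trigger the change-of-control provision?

Yes

The purchase adds only to Farida's holdings (Hiroshi's stake shrinks), so Farida is the only person who could newly come to control Orbis.
Farida holds 43% of Arbor, so Farida controls Arbor.
In Orbis, Farida's side holds only 11%, not > 40%.
So before the transaction, Farida does not control Orbis.
After the purchase, Farida's direct stake in Orbis rises to 11% + 70% = 81%, and Hiroshi's stake falls to 3%.
Farida holds 81% of Orbis, so Farida controls Orbis.
Farida did not control Orbis before and does after, so the clause is triggered.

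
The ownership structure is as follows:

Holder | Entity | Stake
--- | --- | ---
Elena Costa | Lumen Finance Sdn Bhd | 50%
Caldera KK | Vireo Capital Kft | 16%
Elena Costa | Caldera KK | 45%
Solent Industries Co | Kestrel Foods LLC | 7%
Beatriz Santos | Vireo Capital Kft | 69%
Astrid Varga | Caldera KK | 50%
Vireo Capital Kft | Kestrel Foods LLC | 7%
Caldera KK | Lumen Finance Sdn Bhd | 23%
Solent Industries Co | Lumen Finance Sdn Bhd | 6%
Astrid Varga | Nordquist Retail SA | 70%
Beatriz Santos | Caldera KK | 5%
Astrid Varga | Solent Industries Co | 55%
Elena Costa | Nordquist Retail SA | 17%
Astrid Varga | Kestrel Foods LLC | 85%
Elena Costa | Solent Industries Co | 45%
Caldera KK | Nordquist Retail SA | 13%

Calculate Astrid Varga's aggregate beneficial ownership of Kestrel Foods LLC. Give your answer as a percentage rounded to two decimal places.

89.41%

Astrid reaches Kestrel along 3 paths.
Via Caldera → Vireo: 50% × 16% × 7% = 0.56%.
Via Solent: 55% × 7% = 3.85%.
Direct stake: 85% = 85%.
Total: 0.56% + 3.85% + 85% = 89.41%.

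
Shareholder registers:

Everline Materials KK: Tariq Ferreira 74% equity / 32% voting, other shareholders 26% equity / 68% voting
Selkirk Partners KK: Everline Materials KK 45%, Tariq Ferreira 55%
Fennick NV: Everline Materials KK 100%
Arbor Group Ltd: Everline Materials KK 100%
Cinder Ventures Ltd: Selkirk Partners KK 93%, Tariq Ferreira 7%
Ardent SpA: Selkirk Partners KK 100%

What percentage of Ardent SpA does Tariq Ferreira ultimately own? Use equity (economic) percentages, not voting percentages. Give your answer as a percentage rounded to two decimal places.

Tariq reaches Ardent along 2 paths.
Via Everline → Selkirk: 74% × 45% × 100% = 33.3%.
Via Selkirk: 55% × 100% = 55%.
Total: 33.3% + 55% = 88.3%.
Rounded: 88.30%.

88.30%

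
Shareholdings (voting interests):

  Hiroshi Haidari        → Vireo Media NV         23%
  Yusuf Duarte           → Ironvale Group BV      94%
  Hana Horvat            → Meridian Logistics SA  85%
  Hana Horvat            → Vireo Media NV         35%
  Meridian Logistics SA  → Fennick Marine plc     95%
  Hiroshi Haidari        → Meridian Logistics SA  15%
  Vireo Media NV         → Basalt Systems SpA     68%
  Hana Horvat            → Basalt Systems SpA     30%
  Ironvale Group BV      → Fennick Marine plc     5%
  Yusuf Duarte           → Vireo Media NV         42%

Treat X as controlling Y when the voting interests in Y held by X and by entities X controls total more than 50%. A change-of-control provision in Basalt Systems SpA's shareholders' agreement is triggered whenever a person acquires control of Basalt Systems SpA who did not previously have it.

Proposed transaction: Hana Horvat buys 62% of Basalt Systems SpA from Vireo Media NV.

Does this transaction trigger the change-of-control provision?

Yes

The purchase adds only to Hana's holdings (Vireo's stake shrinks), so Hana is the only person who could newly come to control Basalt.
Hana holds 85% of Meridian, so Hana controls Meridian.
Meridian holds 95% of Fennick, so Hana controls Fennick.
In Basalt, Hana's side holds only 30%, not > 50%.
So before the transaction, Hana does not control Basalt.
After the purchase, Hana's direct stake in Basalt rises to 30% + 62% = 92%, and Vireo's stake falls to 6%.
Hana holds 92% of Basalt, so Hana controls Basalt.
Hana did not control Basalt before and does after, so the clause is triggered.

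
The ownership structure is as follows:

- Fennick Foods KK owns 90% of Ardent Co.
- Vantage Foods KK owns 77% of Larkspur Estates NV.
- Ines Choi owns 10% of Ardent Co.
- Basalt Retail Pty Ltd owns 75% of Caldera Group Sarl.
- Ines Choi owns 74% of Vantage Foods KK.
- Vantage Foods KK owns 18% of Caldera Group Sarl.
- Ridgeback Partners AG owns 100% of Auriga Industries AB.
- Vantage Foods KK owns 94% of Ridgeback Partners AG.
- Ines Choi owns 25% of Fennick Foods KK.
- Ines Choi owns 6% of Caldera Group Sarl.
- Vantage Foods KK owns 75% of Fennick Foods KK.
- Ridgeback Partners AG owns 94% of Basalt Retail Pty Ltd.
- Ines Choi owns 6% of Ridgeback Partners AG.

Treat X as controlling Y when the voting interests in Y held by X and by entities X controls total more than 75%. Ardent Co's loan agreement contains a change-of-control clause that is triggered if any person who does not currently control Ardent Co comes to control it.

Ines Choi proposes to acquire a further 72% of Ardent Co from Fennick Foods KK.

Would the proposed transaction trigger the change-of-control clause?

The purchase adds only to Ines's holdings (Fennick's stake shrinks), so Ines is the only person who could newly come to control Ardent.
Ines's largest direct stake is 74% in Vantage, which does not meet the threshold, so Ines controls no company.
In Ardent, Ines's side holds only 10%, not > 75%.
So before the transaction, Ines does not control Ardent.
After the purchase, Ines's direct stake in Ardent rises to 10% + 72% = 82%, and Fennick's stake falls to 18%.
Ines holds 82% of Ardent, so Ines controls Ardent.
Ines did not control Ardent before and does after, so the clause is triggered.

Yes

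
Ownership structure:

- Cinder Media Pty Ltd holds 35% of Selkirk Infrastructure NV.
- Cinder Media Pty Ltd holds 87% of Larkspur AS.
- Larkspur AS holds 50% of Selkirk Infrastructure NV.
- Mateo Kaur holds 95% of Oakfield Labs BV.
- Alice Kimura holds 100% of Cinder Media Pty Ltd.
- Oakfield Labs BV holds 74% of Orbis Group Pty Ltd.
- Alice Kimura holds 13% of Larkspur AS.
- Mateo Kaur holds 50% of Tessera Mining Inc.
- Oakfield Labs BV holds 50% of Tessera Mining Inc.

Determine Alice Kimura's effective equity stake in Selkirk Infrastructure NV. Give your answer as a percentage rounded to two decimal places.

Alice reaches Selkirk along 3 paths.
Via Cinder → Larkspur: 100% × 87% × 50% = 43.5%.
Via Larkspur: 13% × 50% = 6.5%.
Via Cinder: 100% × 35% = 35%.
Total: 43.5% + 6.5% + 35% = 85%.
Rounded: 85.00%.

85.00%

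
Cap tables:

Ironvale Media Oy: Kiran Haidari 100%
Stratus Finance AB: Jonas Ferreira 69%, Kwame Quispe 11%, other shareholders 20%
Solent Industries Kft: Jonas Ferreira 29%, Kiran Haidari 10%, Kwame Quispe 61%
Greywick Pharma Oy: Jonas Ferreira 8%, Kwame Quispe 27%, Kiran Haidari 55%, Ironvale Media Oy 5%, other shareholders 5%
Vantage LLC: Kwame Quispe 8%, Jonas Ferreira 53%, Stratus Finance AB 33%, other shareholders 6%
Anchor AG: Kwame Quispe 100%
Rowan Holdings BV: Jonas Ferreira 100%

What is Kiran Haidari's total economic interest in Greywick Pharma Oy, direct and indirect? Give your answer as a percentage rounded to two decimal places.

60.00%

Kiran reaches Greywick along 2 paths.
Direct stake: 55% = 55%.
Via Ironvale: 100% × 5% = 5%.
Total: 55% + 5% = 60%.
Rounded: 60.00%.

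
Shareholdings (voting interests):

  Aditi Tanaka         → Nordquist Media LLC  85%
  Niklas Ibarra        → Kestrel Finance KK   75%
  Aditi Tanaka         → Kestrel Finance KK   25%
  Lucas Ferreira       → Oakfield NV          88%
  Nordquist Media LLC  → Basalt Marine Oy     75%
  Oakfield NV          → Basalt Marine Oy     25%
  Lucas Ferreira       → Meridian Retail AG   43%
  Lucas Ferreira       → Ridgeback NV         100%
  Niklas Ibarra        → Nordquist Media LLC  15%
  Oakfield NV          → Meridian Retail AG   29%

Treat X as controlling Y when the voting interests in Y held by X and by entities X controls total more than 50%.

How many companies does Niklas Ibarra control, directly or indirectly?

1

Niklas holds 75% of Kestrel, so Niklas controls Kestrel.
No other company's threshold is met.
Niklas controls 1 company.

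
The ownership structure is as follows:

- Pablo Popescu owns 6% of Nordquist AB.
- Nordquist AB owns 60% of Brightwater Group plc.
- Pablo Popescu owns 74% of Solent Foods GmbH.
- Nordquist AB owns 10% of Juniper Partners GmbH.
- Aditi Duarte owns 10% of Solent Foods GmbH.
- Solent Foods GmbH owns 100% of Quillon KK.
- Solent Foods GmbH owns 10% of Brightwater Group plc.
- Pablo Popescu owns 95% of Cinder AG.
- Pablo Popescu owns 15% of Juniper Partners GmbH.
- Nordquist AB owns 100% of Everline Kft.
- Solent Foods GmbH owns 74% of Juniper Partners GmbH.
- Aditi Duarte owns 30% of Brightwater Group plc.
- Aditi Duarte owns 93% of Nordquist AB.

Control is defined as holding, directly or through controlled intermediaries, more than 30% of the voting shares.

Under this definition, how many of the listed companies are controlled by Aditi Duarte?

Aditi holds 93% of Nordquist, so Aditi controls Nordquist.
Aditi and Nordquist together hold 30% + 60% = 90% of Brightwater, so Aditi controls Brightwater.
Nordquist holds 100% of Everline, so Aditi controls Everline.
No other company's threshold is met.
Aditi controls 3 companies.

3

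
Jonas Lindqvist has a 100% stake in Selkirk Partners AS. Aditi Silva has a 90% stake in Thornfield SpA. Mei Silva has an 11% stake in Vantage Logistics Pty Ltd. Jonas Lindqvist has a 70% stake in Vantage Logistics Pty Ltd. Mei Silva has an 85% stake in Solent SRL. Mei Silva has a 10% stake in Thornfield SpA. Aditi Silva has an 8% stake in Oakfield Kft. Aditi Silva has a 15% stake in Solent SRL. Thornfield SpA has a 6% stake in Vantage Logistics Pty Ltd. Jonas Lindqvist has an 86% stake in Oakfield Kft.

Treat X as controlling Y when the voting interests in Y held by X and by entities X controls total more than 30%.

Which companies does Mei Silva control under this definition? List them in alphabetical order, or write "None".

Mei holds 85% of Solent, so Mei controls Solent.
No other company's threshold is met.

Solent SRL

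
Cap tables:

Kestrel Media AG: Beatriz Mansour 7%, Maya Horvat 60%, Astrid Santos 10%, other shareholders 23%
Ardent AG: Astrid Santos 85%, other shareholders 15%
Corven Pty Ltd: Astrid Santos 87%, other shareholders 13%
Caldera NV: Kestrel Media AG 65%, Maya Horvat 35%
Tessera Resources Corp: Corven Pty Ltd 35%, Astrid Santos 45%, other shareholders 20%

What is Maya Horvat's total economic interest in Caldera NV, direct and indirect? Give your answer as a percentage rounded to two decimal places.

Maya reaches Caldera along 2 paths.
Via Kestrel: 60% × 65% = 39%.
Direct stake: 35% = 35%.
Total: 39% + 35% = 74%.
Rounded: 74.00%.

74.00%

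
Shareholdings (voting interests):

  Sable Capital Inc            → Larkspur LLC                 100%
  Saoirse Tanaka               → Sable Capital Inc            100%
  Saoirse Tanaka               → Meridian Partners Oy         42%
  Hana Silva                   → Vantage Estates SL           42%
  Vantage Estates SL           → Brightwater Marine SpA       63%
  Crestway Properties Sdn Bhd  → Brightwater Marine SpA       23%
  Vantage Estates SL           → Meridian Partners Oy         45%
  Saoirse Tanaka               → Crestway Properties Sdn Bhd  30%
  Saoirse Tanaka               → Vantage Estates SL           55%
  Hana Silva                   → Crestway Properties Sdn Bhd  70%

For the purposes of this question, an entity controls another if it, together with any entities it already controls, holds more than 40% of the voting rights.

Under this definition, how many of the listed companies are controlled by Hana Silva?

Hana holds 70% of Crestway, so Hana controls Crestway.
Hana holds 42% of Vantage, so Hana controls Vantage.
Vantage holds 45% of Meridian, so Hana controls Meridian.
Crestway and Vantage together hold 23% + 63% = 86% of Brightwater, so Hana controls Brightwater.
No other company's threshold is met.
Hana controls 4 companies.

4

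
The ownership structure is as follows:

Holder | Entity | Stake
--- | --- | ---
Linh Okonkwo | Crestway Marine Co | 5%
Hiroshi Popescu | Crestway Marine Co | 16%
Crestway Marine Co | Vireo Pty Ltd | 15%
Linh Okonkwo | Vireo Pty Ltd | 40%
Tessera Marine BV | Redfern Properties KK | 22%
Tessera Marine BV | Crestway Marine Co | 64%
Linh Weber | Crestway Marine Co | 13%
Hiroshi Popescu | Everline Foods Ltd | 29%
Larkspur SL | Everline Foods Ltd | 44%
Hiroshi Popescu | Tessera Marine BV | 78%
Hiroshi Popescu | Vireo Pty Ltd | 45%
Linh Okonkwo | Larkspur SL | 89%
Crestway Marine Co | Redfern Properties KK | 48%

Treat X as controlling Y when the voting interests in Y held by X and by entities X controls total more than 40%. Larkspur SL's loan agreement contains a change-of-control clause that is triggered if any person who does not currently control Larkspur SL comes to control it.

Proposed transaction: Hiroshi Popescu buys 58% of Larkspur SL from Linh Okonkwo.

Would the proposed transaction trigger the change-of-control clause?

Yes

The purchase adds only to Hiroshi's holdings (Linh Okonkwo's stake shrinks), so Hiroshi is the only person who could newly come to control Larkspur.
Hiroshi holds 78% of Tessera, so Hiroshi controls Tessera.
Tessera and Hiroshi together hold 64% + 16% = 80% of Crestway, so Hiroshi controls Crestway.
Crestway and Tessera together hold 48% + 22% = 70% of Redfern, so Hiroshi controls Redfern.
Crestway and Hiroshi together hold 15% + 45% = 60% of Vireo, so Hiroshi controls Vireo.
Neither Hiroshi nor any entity Hiroshi controls holds any voting interest in Larkspur.
So before the transaction, Hiroshi does not control Larkspur.
After the purchase, Hiroshi holds 58% of Larkspur directly, and Linh Okonkwo's stake falls to 31%.
Hiroshi holds 58% of Larkspur, so Hiroshi controls Larkspur.
Hiroshi did not control Larkspur before and does after, so the clause is triggered.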